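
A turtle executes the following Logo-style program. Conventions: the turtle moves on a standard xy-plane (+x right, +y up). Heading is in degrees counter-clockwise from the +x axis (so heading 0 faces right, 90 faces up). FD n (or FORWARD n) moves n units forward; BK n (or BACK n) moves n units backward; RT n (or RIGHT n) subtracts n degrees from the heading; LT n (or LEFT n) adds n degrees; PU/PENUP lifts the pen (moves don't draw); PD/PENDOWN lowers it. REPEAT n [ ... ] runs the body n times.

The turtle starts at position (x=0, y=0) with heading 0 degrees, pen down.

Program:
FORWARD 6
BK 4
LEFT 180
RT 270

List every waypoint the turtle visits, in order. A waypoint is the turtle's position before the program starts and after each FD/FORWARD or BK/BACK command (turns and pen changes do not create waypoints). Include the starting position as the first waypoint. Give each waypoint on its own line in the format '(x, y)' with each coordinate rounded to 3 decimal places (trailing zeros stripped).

Answer: (0, 0)
(6, 0)
(2, 0)

Derivation:
Executing turtle program step by step:
Start: pos=(0,0), heading=0, pen down
FD 6: (0,0) -> (6,0) [heading=0, draw]
BK 4: (6,0) -> (2,0) [heading=0, draw]
LT 180: heading 0 -> 180
RT 270: heading 180 -> 270
Final: pos=(2,0), heading=270, 2 segment(s) drawn
Waypoints (3 total):
(0, 0)
(6, 0)
(2, 0)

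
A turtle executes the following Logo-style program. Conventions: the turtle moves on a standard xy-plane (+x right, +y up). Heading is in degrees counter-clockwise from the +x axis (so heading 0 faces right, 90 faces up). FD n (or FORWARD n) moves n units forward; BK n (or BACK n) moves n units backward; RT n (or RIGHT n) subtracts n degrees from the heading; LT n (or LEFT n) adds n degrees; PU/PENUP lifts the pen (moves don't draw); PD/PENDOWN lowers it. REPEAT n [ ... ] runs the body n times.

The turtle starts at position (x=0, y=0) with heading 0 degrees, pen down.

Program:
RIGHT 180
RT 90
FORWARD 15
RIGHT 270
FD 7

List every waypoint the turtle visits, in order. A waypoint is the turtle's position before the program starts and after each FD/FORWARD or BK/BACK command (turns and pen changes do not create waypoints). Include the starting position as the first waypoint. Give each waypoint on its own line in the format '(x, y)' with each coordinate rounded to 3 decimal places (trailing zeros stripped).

Answer: (0, 0)
(0, 15)
(-7, 15)

Derivation:
Executing turtle program step by step:
Start: pos=(0,0), heading=0, pen down
RT 180: heading 0 -> 180
RT 90: heading 180 -> 90
FD 15: (0,0) -> (0,15) [heading=90, draw]
RT 270: heading 90 -> 180
FD 7: (0,15) -> (-7,15) [heading=180, draw]
Final: pos=(-7,15), heading=180, 2 segment(s) drawn
Waypoints (3 total):
(0, 0)
(0, 15)
(-7, 15)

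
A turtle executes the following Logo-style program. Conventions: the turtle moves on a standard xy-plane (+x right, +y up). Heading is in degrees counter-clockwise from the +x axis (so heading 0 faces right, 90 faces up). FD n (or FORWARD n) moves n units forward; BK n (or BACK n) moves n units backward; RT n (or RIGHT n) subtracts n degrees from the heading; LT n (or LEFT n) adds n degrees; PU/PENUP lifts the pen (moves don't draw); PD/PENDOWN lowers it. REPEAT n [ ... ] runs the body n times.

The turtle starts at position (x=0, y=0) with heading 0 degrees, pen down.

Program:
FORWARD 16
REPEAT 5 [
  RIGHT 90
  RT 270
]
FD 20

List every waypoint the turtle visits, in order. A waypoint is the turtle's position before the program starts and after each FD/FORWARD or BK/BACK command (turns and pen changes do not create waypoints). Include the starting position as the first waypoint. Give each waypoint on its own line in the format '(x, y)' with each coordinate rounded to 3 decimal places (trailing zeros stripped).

Answer: (0, 0)
(16, 0)
(36, 0)

Derivation:
Executing turtle program step by step:
Start: pos=(0,0), heading=0, pen down
FD 16: (0,0) -> (16,0) [heading=0, draw]
REPEAT 5 [
  -- iteration 1/5 --
  RT 90: heading 0 -> 270
  RT 270: heading 270 -> 0
  -- iteration 2/5 --
  RT 90: heading 0 -> 270
  RT 270: heading 270 -> 0
  -- iteration 3/5 --
  RT 90: heading 0 -> 270
  RT 270: heading 270 -> 0
  -- iteration 4/5 --
  RT 90: heading 0 -> 270
  RT 270: heading 270 -> 0
  -- iteration 5/5 --
  RT 90: heading 0 -> 270
  RT 270: heading 270 -> 0
]
FD 20: (16,0) -> (36,0) [heading=0, draw]
Final: pos=(36,0), heading=0, 2 segment(s) drawn
Waypoints (3 total):
(0, 0)
(16, 0)
(36, 0)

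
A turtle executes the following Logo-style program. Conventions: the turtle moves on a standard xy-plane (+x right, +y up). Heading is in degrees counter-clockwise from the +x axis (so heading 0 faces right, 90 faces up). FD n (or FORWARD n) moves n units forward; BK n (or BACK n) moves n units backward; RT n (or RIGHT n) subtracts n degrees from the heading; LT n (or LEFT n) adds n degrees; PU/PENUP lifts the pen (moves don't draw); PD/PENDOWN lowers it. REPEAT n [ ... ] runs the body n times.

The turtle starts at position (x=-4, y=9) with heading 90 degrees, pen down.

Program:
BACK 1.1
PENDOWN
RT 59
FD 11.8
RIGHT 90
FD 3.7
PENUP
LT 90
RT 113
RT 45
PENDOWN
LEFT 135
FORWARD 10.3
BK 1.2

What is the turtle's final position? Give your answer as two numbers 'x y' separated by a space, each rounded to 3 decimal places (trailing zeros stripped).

Executing turtle program step by step:
Start: pos=(-4,9), heading=90, pen down
BK 1.1: (-4,9) -> (-4,7.9) [heading=90, draw]
PD: pen down
RT 59: heading 90 -> 31
FD 11.8: (-4,7.9) -> (6.115,13.977) [heading=31, draw]
RT 90: heading 31 -> 301
FD 3.7: (6.115,13.977) -> (8.02,10.806) [heading=301, draw]
PU: pen up
LT 90: heading 301 -> 31
RT 113: heading 31 -> 278
RT 45: heading 278 -> 233
PD: pen down
LT 135: heading 233 -> 8
FD 10.3: (8.02,10.806) -> (18.22,12.239) [heading=8, draw]
BK 1.2: (18.22,12.239) -> (17.032,12.072) [heading=8, draw]
Final: pos=(17.032,12.072), heading=8, 5 segment(s) drawn

Answer: 17.032 12.072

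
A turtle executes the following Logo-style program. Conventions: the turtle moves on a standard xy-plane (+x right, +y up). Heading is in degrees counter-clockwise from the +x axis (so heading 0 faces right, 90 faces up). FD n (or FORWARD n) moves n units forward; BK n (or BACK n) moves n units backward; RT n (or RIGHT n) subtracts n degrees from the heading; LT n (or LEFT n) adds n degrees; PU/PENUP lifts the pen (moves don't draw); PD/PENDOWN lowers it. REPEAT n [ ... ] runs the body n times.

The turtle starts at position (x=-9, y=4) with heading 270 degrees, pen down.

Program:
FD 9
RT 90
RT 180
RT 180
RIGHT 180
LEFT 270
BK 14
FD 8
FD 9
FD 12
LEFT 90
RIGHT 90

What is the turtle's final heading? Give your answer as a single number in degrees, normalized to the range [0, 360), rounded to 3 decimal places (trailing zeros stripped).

Executing turtle program step by step:
Start: pos=(-9,4), heading=270, pen down
FD 9: (-9,4) -> (-9,-5) [heading=270, draw]
RT 90: heading 270 -> 180
RT 180: heading 180 -> 0
RT 180: heading 0 -> 180
RT 180: heading 180 -> 0
LT 270: heading 0 -> 270
BK 14: (-9,-5) -> (-9,9) [heading=270, draw]
FD 8: (-9,9) -> (-9,1) [heading=270, draw]
FD 9: (-9,1) -> (-9,-8) [heading=270, draw]
FD 12: (-9,-8) -> (-9,-20) [heading=270, draw]
LT 90: heading 270 -> 0
RT 90: heading 0 -> 270
Final: pos=(-9,-20), heading=270, 5 segment(s) drawn

Answer: 270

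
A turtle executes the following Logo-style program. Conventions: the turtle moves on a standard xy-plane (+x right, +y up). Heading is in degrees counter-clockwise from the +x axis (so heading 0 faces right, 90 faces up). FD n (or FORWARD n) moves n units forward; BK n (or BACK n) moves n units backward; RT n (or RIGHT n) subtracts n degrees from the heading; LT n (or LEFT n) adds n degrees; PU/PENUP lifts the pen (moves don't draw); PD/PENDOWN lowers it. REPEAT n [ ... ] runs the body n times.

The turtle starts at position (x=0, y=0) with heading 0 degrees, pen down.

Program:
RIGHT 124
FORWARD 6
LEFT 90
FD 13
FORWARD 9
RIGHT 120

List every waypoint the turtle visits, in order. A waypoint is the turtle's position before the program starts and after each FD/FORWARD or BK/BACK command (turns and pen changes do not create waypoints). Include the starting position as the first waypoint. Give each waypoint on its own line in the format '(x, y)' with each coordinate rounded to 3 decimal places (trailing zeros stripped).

Executing turtle program step by step:
Start: pos=(0,0), heading=0, pen down
RT 124: heading 0 -> 236
FD 6: (0,0) -> (-3.355,-4.974) [heading=236, draw]
LT 90: heading 236 -> 326
FD 13: (-3.355,-4.974) -> (7.422,-12.244) [heading=326, draw]
FD 9: (7.422,-12.244) -> (14.884,-17.276) [heading=326, draw]
RT 120: heading 326 -> 206
Final: pos=(14.884,-17.276), heading=206, 3 segment(s) drawn
Waypoints (4 total):
(0, 0)
(-3.355, -4.974)
(7.422, -12.244)
(14.884, -17.276)

Answer: (0, 0)
(-3.355, -4.974)
(7.422, -12.244)
(14.884, -17.276)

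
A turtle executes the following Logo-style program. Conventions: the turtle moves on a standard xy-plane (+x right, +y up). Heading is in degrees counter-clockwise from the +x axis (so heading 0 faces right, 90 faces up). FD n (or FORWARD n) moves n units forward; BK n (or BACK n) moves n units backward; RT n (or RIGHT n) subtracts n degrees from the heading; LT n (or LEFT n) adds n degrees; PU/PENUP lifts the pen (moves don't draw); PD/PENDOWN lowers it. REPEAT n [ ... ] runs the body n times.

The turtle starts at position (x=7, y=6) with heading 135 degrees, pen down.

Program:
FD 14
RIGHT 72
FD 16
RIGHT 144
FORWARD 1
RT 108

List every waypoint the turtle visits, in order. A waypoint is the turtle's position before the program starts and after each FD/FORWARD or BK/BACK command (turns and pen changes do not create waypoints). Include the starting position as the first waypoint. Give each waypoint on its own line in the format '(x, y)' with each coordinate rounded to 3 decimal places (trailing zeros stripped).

Executing turtle program step by step:
Start: pos=(7,6), heading=135, pen down
FD 14: (7,6) -> (-2.899,15.899) [heading=135, draw]
RT 72: heading 135 -> 63
FD 16: (-2.899,15.899) -> (4.364,30.156) [heading=63, draw]
RT 144: heading 63 -> 279
FD 1: (4.364,30.156) -> (4.521,29.168) [heading=279, draw]
RT 108: heading 279 -> 171
Final: pos=(4.521,29.168), heading=171, 3 segment(s) drawn
Waypoints (4 total):
(7, 6)
(-2.899, 15.899)
(4.364, 30.156)
(4.521, 29.168)

Answer: (7, 6)
(-2.899, 15.899)
(4.364, 30.156)
(4.521, 29.168)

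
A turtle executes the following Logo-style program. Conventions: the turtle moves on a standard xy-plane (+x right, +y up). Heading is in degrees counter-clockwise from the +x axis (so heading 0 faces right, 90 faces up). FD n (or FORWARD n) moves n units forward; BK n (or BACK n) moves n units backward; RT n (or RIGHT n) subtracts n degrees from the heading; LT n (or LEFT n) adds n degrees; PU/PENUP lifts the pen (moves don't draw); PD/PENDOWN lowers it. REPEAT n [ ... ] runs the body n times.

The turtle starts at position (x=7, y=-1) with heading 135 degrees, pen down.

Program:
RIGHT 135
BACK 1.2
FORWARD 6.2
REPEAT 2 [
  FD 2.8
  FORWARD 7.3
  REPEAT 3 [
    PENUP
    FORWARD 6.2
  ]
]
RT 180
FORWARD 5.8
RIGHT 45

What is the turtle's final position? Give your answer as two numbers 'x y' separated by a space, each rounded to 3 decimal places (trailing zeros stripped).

Answer: 63.6 -1

Derivation:
Executing turtle program step by step:
Start: pos=(7,-1), heading=135, pen down
RT 135: heading 135 -> 0
BK 1.2: (7,-1) -> (5.8,-1) [heading=0, draw]
FD 6.2: (5.8,-1) -> (12,-1) [heading=0, draw]
REPEAT 2 [
  -- iteration 1/2 --
  FD 2.8: (12,-1) -> (14.8,-1) [heading=0, draw]
  FD 7.3: (14.8,-1) -> (22.1,-1) [heading=0, draw]
  REPEAT 3 [
    -- iteration 1/3 --
    PU: pen up
    FD 6.2: (22.1,-1) -> (28.3,-1) [heading=0, move]
    -- iteration 2/3 --
    PU: pen up
    FD 6.2: (28.3,-1) -> (34.5,-1) [heading=0, move]
    -- iteration 3/3 --
    PU: pen up
    FD 6.2: (34.5,-1) -> (40.7,-1) [heading=0, move]
  ]
  -- iteration 2/2 --
  FD 2.8: (40.7,-1) -> (43.5,-1) [heading=0, move]
  FD 7.3: (43.5,-1) -> (50.8,-1) [heading=0, move]
  REPEAT 3 [
    -- iteration 1/3 --
    PU: pen up
    FD 6.2: (50.8,-1) -> (57,-1) [heading=0, move]
    -- iteration 2/3 --
    PU: pen up
    FD 6.2: (57,-1) -> (63.2,-1) [heading=0, move]
    -- iteration 3/3 --
    PU: pen up
    FD 6.2: (63.2,-1) -> (69.4,-1) [heading=0, move]
  ]
]
RT 180: heading 0 -> 180
FD 5.8: (69.4,-1) -> (63.6,-1) [heading=180, move]
RT 45: heading 180 -> 135
Final: pos=(63.6,-1), heading=135, 4 segment(s) drawn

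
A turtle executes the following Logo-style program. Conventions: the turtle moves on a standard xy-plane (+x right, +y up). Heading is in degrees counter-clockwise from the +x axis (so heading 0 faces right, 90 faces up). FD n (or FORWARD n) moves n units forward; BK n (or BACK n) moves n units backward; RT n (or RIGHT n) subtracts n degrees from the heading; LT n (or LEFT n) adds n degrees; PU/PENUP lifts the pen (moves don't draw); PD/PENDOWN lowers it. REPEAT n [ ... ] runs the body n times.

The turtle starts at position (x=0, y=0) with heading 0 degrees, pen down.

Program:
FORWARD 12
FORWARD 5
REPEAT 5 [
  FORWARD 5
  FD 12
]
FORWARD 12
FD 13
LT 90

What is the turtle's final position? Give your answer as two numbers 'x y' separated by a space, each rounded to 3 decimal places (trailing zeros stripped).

Answer: 127 0

Derivation:
Executing turtle program step by step:
Start: pos=(0,0), heading=0, pen down
FD 12: (0,0) -> (12,0) [heading=0, draw]
FD 5: (12,0) -> (17,0) [heading=0, draw]
REPEAT 5 [
  -- iteration 1/5 --
  FD 5: (17,0) -> (22,0) [heading=0, draw]
  FD 12: (22,0) -> (34,0) [heading=0, draw]
  -- iteration 2/5 --
  FD 5: (34,0) -> (39,0) [heading=0, draw]
  FD 12: (39,0) -> (51,0) [heading=0, draw]
  -- iteration 3/5 --
  FD 5: (51,0) -> (56,0) [heading=0, draw]
  FD 12: (56,0) -> (68,0) [heading=0, draw]
  -- iteration 4/5 --
  FD 5: (68,0) -> (73,0) [heading=0, draw]
  FD 12: (73,0) -> (85,0) [heading=0, draw]
  -- iteration 5/5 --
  FD 5: (85,0) -> (90,0) [heading=0, draw]
  FD 12: (90,0) -> (102,0) [heading=0, draw]
]
FD 12: (102,0) -> (114,0) [heading=0, draw]
FD 13: (114,0) -> (127,0) [heading=0, draw]
LT 90: heading 0 -> 90
Final: pos=(127,0), heading=90, 14 segment(s) drawn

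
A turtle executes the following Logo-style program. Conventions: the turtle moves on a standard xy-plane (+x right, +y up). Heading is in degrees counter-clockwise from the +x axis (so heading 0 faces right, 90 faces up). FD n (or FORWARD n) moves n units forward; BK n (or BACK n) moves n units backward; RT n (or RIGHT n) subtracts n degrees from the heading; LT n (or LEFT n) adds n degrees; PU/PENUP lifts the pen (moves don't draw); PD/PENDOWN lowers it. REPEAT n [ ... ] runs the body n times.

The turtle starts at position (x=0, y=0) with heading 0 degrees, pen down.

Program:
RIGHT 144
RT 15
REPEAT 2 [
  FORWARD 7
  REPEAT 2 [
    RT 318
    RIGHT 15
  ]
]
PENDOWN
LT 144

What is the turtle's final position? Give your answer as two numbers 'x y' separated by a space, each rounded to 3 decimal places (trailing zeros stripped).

Answer: -8.347 -9.27

Derivation:
Executing turtle program step by step:
Start: pos=(0,0), heading=0, pen down
RT 144: heading 0 -> 216
RT 15: heading 216 -> 201
REPEAT 2 [
  -- iteration 1/2 --
  FD 7: (0,0) -> (-6.535,-2.509) [heading=201, draw]
  REPEAT 2 [
    -- iteration 1/2 --
    RT 318: heading 201 -> 243
    RT 15: heading 243 -> 228
    -- iteration 2/2 --
    RT 318: heading 228 -> 270
    RT 15: heading 270 -> 255
  ]
  -- iteration 2/2 --
  FD 7: (-6.535,-2.509) -> (-8.347,-9.27) [heading=255, draw]
  REPEAT 2 [
    -- iteration 1/2 --
    RT 318: heading 255 -> 297
    RT 15: heading 297 -> 282
    -- iteration 2/2 --
    RT 318: heading 282 -> 324
    RT 15: heading 324 -> 309
  ]
]
PD: pen down
LT 144: heading 309 -> 93
Final: pos=(-8.347,-9.27), heading=93, 2 segment(s) drawn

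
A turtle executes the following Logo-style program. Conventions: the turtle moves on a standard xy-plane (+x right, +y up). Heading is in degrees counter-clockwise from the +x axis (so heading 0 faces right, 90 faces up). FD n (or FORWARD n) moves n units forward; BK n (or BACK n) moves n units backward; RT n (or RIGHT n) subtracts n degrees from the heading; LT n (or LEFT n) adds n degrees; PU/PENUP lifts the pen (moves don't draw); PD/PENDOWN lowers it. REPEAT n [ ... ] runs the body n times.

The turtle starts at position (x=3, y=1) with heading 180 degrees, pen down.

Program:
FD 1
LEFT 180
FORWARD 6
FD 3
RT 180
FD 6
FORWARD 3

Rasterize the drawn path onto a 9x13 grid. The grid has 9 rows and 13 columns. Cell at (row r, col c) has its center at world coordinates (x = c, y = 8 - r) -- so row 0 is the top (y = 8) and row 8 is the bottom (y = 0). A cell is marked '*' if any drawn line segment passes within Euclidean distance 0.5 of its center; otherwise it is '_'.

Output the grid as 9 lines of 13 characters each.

Answer: _____________
_____________
_____________
_____________
_____________
_____________
_____________
__**********_
_____________

Derivation:
Segment 0: (3,1) -> (2,1)
Segment 1: (2,1) -> (8,1)
Segment 2: (8,1) -> (11,1)
Segment 3: (11,1) -> (5,1)
Segment 4: (5,1) -> (2,1)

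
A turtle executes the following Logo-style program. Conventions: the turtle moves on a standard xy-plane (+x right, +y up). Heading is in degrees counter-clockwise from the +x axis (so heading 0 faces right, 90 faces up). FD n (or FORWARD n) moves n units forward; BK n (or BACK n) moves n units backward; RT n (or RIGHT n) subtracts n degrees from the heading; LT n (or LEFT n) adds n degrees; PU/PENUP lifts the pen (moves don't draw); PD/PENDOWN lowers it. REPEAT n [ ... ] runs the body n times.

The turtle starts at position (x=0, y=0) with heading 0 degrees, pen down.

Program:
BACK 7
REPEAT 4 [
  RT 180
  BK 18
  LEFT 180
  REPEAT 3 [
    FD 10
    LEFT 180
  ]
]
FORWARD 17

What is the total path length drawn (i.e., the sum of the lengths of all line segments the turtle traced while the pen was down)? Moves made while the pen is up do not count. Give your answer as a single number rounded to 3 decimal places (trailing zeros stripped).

Answer: 216

Derivation:
Executing turtle program step by step:
Start: pos=(0,0), heading=0, pen down
BK 7: (0,0) -> (-7,0) [heading=0, draw]
REPEAT 4 [
  -- iteration 1/4 --
  RT 180: heading 0 -> 180
  BK 18: (-7,0) -> (11,0) [heading=180, draw]
  LT 180: heading 180 -> 0
  REPEAT 3 [
    -- iteration 1/3 --
    FD 10: (11,0) -> (21,0) [heading=0, draw]
    LT 180: heading 0 -> 180
    -- iteration 2/3 --
    FD 10: (21,0) -> (11,0) [heading=180, draw]
    LT 180: heading 180 -> 0
    -- iteration 3/3 --
    FD 10: (11,0) -> (21,0) [heading=0, draw]
    LT 180: heading 0 -> 180
  ]
  -- iteration 2/4 --
  RT 180: heading 180 -> 0
  BK 18: (21,0) -> (3,0) [heading=0, draw]
  LT 180: heading 0 -> 180
  REPEAT 3 [
    -- iteration 1/3 --
    FD 10: (3,0) -> (-7,0) [heading=180, draw]
    LT 180: heading 180 -> 0
    -- iteration 2/3 --
    FD 10: (-7,0) -> (3,0) [heading=0, draw]
    LT 180: heading 0 -> 180
    -- iteration 3/3 --
    FD 10: (3,0) -> (-7,0) [heading=180, draw]
    LT 180: heading 180 -> 0
  ]
  -- iteration 3/4 --
  RT 180: heading 0 -> 180
  BK 18: (-7,0) -> (11,0) [heading=180, draw]
  LT 180: heading 180 -> 0
  REPEAT 3 [
    -- iteration 1/3 --
    FD 10: (11,0) -> (21,0) [heading=0, draw]
    LT 180: heading 0 -> 180
    -- iteration 2/3 --
    FD 10: (21,0) -> (11,0) [heading=180, draw]
    LT 180: heading 180 -> 0
    -- iteration 3/3 --
    FD 10: (11,0) -> (21,0) [heading=0, draw]
    LT 180: heading 0 -> 180
  ]
  -- iteration 4/4 --
  RT 180: heading 180 -> 0
  BK 18: (21,0) -> (3,0) [heading=0, draw]
  LT 180: heading 0 -> 180
  REPEAT 3 [
    -- iteration 1/3 --
    FD 10: (3,0) -> (-7,0) [heading=180, draw]
    LT 180: heading 180 -> 0
    -- iteration 2/3 --
    FD 10: (-7,0) -> (3,0) [heading=0, draw]
    LT 180: heading 0 -> 180
    -- iteration 3/3 --
    FD 10: (3,0) -> (-7,0) [heading=180, draw]
    LT 180: heading 180 -> 0
  ]
]
FD 17: (-7,0) -> (10,0) [heading=0, draw]
Final: pos=(10,0), heading=0, 18 segment(s) drawn

Segment lengths:
  seg 1: (0,0) -> (-7,0), length = 7
  seg 2: (-7,0) -> (11,0), length = 18
  seg 3: (11,0) -> (21,0), length = 10
  seg 4: (21,0) -> (11,0), length = 10
  seg 5: (11,0) -> (21,0), length = 10
  seg 6: (21,0) -> (3,0), length = 18
  seg 7: (3,0) -> (-7,0), length = 10
  seg 8: (-7,0) -> (3,0), length = 10
  seg 9: (3,0) -> (-7,0), length = 10
  seg 10: (-7,0) -> (11,0), length = 18
  seg 11: (11,0) -> (21,0), length = 10
  seg 12: (21,0) -> (11,0), length = 10
  seg 13: (11,0) -> (21,0), length = 10
  seg 14: (21,0) -> (3,0), length = 18
  seg 15: (3,0) -> (-7,0), length = 10
  seg 16: (-7,0) -> (3,0), length = 10
  seg 17: (3,0) -> (-7,0), length = 10
  seg 18: (-7,0) -> (10,0), length = 17
Total = 216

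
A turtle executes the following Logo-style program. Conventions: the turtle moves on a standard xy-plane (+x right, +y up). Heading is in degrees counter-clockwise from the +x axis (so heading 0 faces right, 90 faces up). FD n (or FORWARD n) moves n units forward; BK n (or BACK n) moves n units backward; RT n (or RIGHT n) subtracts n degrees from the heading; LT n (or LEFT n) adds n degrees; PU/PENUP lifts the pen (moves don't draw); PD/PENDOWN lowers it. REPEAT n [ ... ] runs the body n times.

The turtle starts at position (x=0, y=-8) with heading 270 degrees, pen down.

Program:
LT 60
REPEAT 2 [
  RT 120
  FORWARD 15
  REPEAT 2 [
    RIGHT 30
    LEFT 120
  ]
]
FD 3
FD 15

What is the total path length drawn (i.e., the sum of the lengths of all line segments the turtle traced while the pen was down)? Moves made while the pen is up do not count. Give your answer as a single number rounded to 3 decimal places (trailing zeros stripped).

Answer: 48

Derivation:
Executing turtle program step by step:
Start: pos=(0,-8), heading=270, pen down
LT 60: heading 270 -> 330
REPEAT 2 [
  -- iteration 1/2 --
  RT 120: heading 330 -> 210
  FD 15: (0,-8) -> (-12.99,-15.5) [heading=210, draw]
  REPEAT 2 [
    -- iteration 1/2 --
    RT 30: heading 210 -> 180
    LT 120: heading 180 -> 300
    -- iteration 2/2 --
    RT 30: heading 300 -> 270
    LT 120: heading 270 -> 30
  ]
  -- iteration 2/2 --
  RT 120: heading 30 -> 270
  FD 15: (-12.99,-15.5) -> (-12.99,-30.5) [heading=270, draw]
  REPEAT 2 [
    -- iteration 1/2 --
    RT 30: heading 270 -> 240
    LT 120: heading 240 -> 0
    -- iteration 2/2 --
    RT 30: heading 0 -> 330
    LT 120: heading 330 -> 90
  ]
]
FD 3: (-12.99,-30.5) -> (-12.99,-27.5) [heading=90, draw]
FD 15: (-12.99,-27.5) -> (-12.99,-12.5) [heading=90, draw]
Final: pos=(-12.99,-12.5), heading=90, 4 segment(s) drawn

Segment lengths:
  seg 1: (0,-8) -> (-12.99,-15.5), length = 15
  seg 2: (-12.99,-15.5) -> (-12.99,-30.5), length = 15
  seg 3: (-12.99,-30.5) -> (-12.99,-27.5), length = 3
  seg 4: (-12.99,-27.5) -> (-12.99,-12.5), length = 15
Total = 48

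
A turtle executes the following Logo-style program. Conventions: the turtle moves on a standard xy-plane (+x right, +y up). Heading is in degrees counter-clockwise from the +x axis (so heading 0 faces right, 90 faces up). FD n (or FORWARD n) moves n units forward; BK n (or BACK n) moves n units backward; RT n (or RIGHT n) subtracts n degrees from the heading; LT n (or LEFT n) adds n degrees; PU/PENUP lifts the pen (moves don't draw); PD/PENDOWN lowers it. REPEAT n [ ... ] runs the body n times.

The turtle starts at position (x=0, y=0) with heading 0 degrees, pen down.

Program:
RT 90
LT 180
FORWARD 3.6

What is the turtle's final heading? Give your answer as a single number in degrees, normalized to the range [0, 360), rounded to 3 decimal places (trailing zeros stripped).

Answer: 90

Derivation:
Executing turtle program step by step:
Start: pos=(0,0), heading=0, pen down
RT 90: heading 0 -> 270
LT 180: heading 270 -> 90
FD 3.6: (0,0) -> (0,3.6) [heading=90, draw]
Final: pos=(0,3.6), heading=90, 1 segment(s) drawn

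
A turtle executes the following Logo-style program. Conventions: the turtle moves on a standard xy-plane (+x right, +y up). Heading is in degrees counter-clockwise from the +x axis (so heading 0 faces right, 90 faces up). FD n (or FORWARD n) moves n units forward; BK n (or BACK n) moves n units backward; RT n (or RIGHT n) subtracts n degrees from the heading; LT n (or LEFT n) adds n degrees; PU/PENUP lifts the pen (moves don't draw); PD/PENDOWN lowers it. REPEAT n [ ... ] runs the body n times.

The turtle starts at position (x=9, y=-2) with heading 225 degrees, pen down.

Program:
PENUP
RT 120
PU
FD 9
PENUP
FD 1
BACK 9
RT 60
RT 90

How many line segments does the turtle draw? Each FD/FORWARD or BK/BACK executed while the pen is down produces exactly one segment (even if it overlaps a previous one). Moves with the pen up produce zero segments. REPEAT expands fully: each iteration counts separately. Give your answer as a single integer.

Executing turtle program step by step:
Start: pos=(9,-2), heading=225, pen down
PU: pen up
RT 120: heading 225 -> 105
PU: pen up
FD 9: (9,-2) -> (6.671,6.693) [heading=105, move]
PU: pen up
FD 1: (6.671,6.693) -> (6.412,7.659) [heading=105, move]
BK 9: (6.412,7.659) -> (8.741,-1.034) [heading=105, move]
RT 60: heading 105 -> 45
RT 90: heading 45 -> 315
Final: pos=(8.741,-1.034), heading=315, 0 segment(s) drawn
Segments drawn: 0

Answer: 0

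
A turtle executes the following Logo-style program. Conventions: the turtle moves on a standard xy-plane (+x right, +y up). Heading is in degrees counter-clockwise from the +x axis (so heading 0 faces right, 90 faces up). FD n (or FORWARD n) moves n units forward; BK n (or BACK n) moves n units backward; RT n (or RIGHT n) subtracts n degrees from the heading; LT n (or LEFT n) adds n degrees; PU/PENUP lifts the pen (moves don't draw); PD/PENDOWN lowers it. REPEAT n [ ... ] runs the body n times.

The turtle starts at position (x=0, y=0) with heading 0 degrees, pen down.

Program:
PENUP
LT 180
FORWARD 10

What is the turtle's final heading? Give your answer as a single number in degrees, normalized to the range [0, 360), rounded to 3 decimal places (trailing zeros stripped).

Answer: 180

Derivation:
Executing turtle program step by step:
Start: pos=(0,0), heading=0, pen down
PU: pen up
LT 180: heading 0 -> 180
FD 10: (0,0) -> (-10,0) [heading=180, move]
Final: pos=(-10,0), heading=180, 0 segment(s) drawn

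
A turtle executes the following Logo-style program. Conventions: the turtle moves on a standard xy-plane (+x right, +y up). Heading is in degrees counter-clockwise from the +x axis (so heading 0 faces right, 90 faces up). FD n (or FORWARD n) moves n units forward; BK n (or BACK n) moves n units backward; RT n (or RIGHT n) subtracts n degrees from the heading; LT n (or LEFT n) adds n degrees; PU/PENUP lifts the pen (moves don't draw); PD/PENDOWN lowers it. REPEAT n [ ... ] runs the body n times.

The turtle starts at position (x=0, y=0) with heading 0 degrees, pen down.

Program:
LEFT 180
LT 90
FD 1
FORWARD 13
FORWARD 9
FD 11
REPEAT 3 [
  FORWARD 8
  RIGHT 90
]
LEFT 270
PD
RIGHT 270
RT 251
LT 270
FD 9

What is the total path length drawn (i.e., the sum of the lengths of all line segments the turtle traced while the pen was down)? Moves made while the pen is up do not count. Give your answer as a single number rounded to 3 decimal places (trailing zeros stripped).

Answer: 67

Derivation:
Executing turtle program step by step:
Start: pos=(0,0), heading=0, pen down
LT 180: heading 0 -> 180
LT 90: heading 180 -> 270
FD 1: (0,0) -> (0,-1) [heading=270, draw]
FD 13: (0,-1) -> (0,-14) [heading=270, draw]
FD 9: (0,-14) -> (0,-23) [heading=270, draw]
FD 11: (0,-23) -> (0,-34) [heading=270, draw]
REPEAT 3 [
  -- iteration 1/3 --
  FD 8: (0,-34) -> (0,-42) [heading=270, draw]
  RT 90: heading 270 -> 180
  -- iteration 2/3 --
  FD 8: (0,-42) -> (-8,-42) [heading=180, draw]
  RT 90: heading 180 -> 90
  -- iteration 3/3 --
  FD 8: (-8,-42) -> (-8,-34) [heading=90, draw]
  RT 90: heading 90 -> 0
]
LT 270: heading 0 -> 270
PD: pen down
RT 270: heading 270 -> 0
RT 251: heading 0 -> 109
LT 270: heading 109 -> 19
FD 9: (-8,-34) -> (0.51,-31.07) [heading=19, draw]
Final: pos=(0.51,-31.07), heading=19, 8 segment(s) drawn

Segment lengths:
  seg 1: (0,0) -> (0,-1), length = 1
  seg 2: (0,-1) -> (0,-14), length = 13
  seg 3: (0,-14) -> (0,-23), length = 9
  seg 4: (0,-23) -> (0,-34), length = 11
  seg 5: (0,-34) -> (0,-42), length = 8
  seg 6: (0,-42) -> (-8,-42), length = 8
  seg 7: (-8,-42) -> (-8,-34), length = 8
  seg 8: (-8,-34) -> (0.51,-31.07), length = 9
Total = 67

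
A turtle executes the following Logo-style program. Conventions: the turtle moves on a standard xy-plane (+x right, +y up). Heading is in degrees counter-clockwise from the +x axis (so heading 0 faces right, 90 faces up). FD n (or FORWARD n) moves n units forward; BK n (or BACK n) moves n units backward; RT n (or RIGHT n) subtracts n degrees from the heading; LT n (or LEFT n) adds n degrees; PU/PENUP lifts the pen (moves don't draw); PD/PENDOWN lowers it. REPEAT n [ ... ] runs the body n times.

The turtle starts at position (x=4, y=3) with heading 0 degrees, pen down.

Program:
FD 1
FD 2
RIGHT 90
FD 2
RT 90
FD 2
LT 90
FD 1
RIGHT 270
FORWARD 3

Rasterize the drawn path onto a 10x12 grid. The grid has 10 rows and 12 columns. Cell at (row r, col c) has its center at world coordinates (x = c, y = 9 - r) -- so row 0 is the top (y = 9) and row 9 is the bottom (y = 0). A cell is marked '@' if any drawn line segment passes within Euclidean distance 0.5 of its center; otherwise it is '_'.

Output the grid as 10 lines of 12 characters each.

Answer: ____________
____________
____________
____________
____________
____________
____@@@@____
_______@____
_____@@@____
_____@@@@___

Derivation:
Segment 0: (4,3) -> (5,3)
Segment 1: (5,3) -> (7,3)
Segment 2: (7,3) -> (7,1)
Segment 3: (7,1) -> (5,1)
Segment 4: (5,1) -> (5,-0)
Segment 5: (5,-0) -> (8,0)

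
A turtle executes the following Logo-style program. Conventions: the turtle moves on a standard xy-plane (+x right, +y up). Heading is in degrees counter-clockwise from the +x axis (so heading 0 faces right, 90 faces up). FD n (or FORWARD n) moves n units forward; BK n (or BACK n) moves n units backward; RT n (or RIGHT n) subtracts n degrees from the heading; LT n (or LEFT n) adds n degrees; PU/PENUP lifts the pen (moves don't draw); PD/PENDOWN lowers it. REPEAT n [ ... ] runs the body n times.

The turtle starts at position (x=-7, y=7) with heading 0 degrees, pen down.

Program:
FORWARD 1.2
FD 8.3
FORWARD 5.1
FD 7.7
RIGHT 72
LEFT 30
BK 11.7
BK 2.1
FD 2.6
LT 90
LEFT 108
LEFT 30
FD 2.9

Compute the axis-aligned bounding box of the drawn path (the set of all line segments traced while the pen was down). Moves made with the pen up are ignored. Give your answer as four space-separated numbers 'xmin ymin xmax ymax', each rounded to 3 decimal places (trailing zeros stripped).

Executing turtle program step by step:
Start: pos=(-7,7), heading=0, pen down
FD 1.2: (-7,7) -> (-5.8,7) [heading=0, draw]
FD 8.3: (-5.8,7) -> (2.5,7) [heading=0, draw]
FD 5.1: (2.5,7) -> (7.6,7) [heading=0, draw]
FD 7.7: (7.6,7) -> (15.3,7) [heading=0, draw]
RT 72: heading 0 -> 288
LT 30: heading 288 -> 318
BK 11.7: (15.3,7) -> (6.605,14.829) [heading=318, draw]
BK 2.1: (6.605,14.829) -> (5.045,16.234) [heading=318, draw]
FD 2.6: (5.045,16.234) -> (6.977,14.494) [heading=318, draw]
LT 90: heading 318 -> 48
LT 108: heading 48 -> 156
LT 30: heading 156 -> 186
FD 2.9: (6.977,14.494) -> (4.093,14.191) [heading=186, draw]
Final: pos=(4.093,14.191), heading=186, 8 segment(s) drawn

Segment endpoints: x in {-7, -5.8, 2.5, 4.093, 5.045, 6.605, 6.977, 7.6, 15.3}, y in {7, 14.191, 14.494, 14.829, 16.234}
xmin=-7, ymin=7, xmax=15.3, ymax=16.234

Answer: -7 7 15.3 16.234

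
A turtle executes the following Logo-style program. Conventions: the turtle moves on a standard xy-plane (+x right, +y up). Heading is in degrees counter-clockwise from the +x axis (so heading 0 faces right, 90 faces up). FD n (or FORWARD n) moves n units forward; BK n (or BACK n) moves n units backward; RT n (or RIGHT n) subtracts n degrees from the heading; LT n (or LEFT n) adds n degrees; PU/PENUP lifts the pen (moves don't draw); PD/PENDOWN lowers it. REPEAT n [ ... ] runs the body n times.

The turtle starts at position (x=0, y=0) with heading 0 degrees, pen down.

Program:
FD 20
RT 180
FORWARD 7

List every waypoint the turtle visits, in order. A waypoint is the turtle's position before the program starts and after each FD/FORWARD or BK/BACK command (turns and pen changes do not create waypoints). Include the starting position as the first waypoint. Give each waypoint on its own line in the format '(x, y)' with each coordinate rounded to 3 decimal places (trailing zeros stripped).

Executing turtle program step by step:
Start: pos=(0,0), heading=0, pen down
FD 20: (0,0) -> (20,0) [heading=0, draw]
RT 180: heading 0 -> 180
FD 7: (20,0) -> (13,0) [heading=180, draw]
Final: pos=(13,0), heading=180, 2 segment(s) drawn
Waypoints (3 total):
(0, 0)
(20, 0)
(13, 0)

Answer: (0, 0)
(20, 0)
(13, 0)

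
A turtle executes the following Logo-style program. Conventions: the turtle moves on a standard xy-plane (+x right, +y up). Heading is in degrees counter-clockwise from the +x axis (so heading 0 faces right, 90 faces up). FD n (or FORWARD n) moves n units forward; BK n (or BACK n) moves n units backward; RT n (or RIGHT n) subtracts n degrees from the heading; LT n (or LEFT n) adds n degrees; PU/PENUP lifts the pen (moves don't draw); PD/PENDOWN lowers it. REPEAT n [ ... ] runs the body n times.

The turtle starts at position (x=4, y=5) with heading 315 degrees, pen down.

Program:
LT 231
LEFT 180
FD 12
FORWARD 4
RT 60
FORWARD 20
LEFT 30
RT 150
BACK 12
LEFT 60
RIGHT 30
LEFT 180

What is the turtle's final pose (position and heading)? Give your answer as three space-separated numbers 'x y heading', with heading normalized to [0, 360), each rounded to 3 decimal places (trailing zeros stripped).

Answer: 43.602 -8.254 36

Derivation:
Executing turtle program step by step:
Start: pos=(4,5), heading=315, pen down
LT 231: heading 315 -> 186
LT 180: heading 186 -> 6
FD 12: (4,5) -> (15.934,6.254) [heading=6, draw]
FD 4: (15.934,6.254) -> (19.912,6.672) [heading=6, draw]
RT 60: heading 6 -> 306
FD 20: (19.912,6.672) -> (31.668,-9.508) [heading=306, draw]
LT 30: heading 306 -> 336
RT 150: heading 336 -> 186
BK 12: (31.668,-9.508) -> (43.602,-8.254) [heading=186, draw]
LT 60: heading 186 -> 246
RT 30: heading 246 -> 216
LT 180: heading 216 -> 36
Final: pos=(43.602,-8.254), heading=36, 4 segment(s) drawn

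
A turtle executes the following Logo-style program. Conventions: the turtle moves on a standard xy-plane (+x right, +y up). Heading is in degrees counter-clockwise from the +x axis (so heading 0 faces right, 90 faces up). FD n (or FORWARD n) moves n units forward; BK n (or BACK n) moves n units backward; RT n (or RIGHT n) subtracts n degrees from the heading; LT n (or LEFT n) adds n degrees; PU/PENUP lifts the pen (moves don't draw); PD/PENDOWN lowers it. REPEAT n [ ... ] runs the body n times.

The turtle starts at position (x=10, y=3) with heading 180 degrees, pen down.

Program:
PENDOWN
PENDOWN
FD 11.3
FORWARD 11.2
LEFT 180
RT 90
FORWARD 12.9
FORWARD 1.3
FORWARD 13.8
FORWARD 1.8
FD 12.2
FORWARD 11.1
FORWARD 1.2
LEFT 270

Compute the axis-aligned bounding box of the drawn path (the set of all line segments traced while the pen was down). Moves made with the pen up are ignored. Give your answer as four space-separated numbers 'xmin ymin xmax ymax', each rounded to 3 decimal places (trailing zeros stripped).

Answer: -12.5 -51.3 10 3

Derivation:
Executing turtle program step by step:
Start: pos=(10,3), heading=180, pen down
PD: pen down
PD: pen down
FD 11.3: (10,3) -> (-1.3,3) [heading=180, draw]
FD 11.2: (-1.3,3) -> (-12.5,3) [heading=180, draw]
LT 180: heading 180 -> 0
RT 90: heading 0 -> 270
FD 12.9: (-12.5,3) -> (-12.5,-9.9) [heading=270, draw]
FD 1.3: (-12.5,-9.9) -> (-12.5,-11.2) [heading=270, draw]
FD 13.8: (-12.5,-11.2) -> (-12.5,-25) [heading=270, draw]
FD 1.8: (-12.5,-25) -> (-12.5,-26.8) [heading=270, draw]
FD 12.2: (-12.5,-26.8) -> (-12.5,-39) [heading=270, draw]
FD 11.1: (-12.5,-39) -> (-12.5,-50.1) [heading=270, draw]
FD 1.2: (-12.5,-50.1) -> (-12.5,-51.3) [heading=270, draw]
LT 270: heading 270 -> 180
Final: pos=(-12.5,-51.3), heading=180, 9 segment(s) drawn

Segment endpoints: x in {-12.5, -12.5, -12.5, -12.5, -12.5, -1.3, 10}, y in {-51.3, -50.1, -39, -26.8, -25, -11.2, -9.9, 3, 3, 3}
xmin=-12.5, ymin=-51.3, xmax=10, ymax=3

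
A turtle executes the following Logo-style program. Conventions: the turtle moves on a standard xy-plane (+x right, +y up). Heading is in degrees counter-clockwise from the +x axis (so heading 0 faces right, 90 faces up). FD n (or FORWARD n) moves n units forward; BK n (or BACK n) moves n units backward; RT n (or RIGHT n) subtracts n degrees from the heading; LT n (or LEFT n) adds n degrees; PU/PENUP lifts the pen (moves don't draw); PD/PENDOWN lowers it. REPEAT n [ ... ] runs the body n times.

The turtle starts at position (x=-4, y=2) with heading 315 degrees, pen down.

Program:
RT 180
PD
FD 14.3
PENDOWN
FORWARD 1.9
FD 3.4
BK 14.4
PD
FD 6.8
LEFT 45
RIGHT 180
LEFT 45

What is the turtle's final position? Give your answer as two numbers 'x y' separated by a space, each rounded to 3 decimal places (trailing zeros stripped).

Answer: -12.485 10.485

Derivation:
Executing turtle program step by step:
Start: pos=(-4,2), heading=315, pen down
RT 180: heading 315 -> 135
PD: pen down
FD 14.3: (-4,2) -> (-14.112,12.112) [heading=135, draw]
PD: pen down
FD 1.9: (-14.112,12.112) -> (-15.455,13.455) [heading=135, draw]
FD 3.4: (-15.455,13.455) -> (-17.859,15.859) [heading=135, draw]
BK 14.4: (-17.859,15.859) -> (-7.677,5.677) [heading=135, draw]
PD: pen down
FD 6.8: (-7.677,5.677) -> (-12.485,10.485) [heading=135, draw]
LT 45: heading 135 -> 180
RT 180: heading 180 -> 0
LT 45: heading 0 -> 45
Final: pos=(-12.485,10.485), heading=45, 5 segment(s) drawn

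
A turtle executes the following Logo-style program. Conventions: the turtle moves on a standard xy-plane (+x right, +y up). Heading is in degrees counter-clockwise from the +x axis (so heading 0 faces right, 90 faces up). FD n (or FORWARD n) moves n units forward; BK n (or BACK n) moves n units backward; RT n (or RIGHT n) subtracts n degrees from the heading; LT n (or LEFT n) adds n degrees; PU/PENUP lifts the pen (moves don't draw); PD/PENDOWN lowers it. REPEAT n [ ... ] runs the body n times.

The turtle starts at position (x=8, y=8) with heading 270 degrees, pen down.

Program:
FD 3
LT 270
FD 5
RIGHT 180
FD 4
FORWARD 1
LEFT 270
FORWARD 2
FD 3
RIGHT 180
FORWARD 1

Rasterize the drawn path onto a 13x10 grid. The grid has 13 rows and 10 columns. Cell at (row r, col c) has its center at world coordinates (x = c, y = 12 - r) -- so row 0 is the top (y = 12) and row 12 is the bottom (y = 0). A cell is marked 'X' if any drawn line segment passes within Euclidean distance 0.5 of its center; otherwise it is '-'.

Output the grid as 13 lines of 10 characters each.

Answer: ----------
----------
----------
----------
--------X-
--------X-
--------X-
---XXXXXX-
--------X-
--------X-
--------X-
--------X-
--------X-

Derivation:
Segment 0: (8,8) -> (8,5)
Segment 1: (8,5) -> (3,5)
Segment 2: (3,5) -> (7,5)
Segment 3: (7,5) -> (8,5)
Segment 4: (8,5) -> (8,3)
Segment 5: (8,3) -> (8,0)
Segment 6: (8,0) -> (8,1)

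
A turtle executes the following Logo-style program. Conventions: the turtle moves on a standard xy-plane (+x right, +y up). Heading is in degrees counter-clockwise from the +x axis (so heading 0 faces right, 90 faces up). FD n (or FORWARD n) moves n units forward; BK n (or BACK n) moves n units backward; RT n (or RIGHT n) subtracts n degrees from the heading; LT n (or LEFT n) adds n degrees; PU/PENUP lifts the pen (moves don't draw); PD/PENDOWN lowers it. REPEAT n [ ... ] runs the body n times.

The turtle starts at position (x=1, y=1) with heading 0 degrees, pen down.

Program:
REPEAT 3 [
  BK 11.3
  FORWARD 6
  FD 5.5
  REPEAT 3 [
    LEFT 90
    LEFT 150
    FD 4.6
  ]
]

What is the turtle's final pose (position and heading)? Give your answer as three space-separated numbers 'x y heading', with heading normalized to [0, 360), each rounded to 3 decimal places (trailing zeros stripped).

Answer: 1.6 1 0

Derivation:
Executing turtle program step by step:
Start: pos=(1,1), heading=0, pen down
REPEAT 3 [
  -- iteration 1/3 --
  BK 11.3: (1,1) -> (-10.3,1) [heading=0, draw]
  FD 6: (-10.3,1) -> (-4.3,1) [heading=0, draw]
  FD 5.5: (-4.3,1) -> (1.2,1) [heading=0, draw]
  REPEAT 3 [
    -- iteration 1/3 --
    LT 90: heading 0 -> 90
    LT 150: heading 90 -> 240
    FD 4.6: (1.2,1) -> (-1.1,-2.984) [heading=240, draw]
    -- iteration 2/3 --
    LT 90: heading 240 -> 330
    LT 150: heading 330 -> 120
    FD 4.6: (-1.1,-2.984) -> (-3.4,1) [heading=120, draw]
    -- iteration 3/3 --
    LT 90: heading 120 -> 210
    LT 150: heading 210 -> 0
    FD 4.6: (-3.4,1) -> (1.2,1) [heading=0, draw]
  ]
  -- iteration 2/3 --
  BK 11.3: (1.2,1) -> (-10.1,1) [heading=0, draw]
  FD 6: (-10.1,1) -> (-4.1,1) [heading=0, draw]
  FD 5.5: (-4.1,1) -> (1.4,1) [heading=0, draw]
  REPEAT 3 [
    -- iteration 1/3 --
    LT 90: heading 0 -> 90
    LT 150: heading 90 -> 240
    FD 4.6: (1.4,1) -> (-0.9,-2.984) [heading=240, draw]
    -- iteration 2/3 --
    LT 90: heading 240 -> 330
    LT 150: heading 330 -> 120
    FD 4.6: (-0.9,-2.984) -> (-3.2,1) [heading=120, draw]
    -- iteration 3/3 --
    LT 90: heading 120 -> 210
    LT 150: heading 210 -> 0
    FD 4.6: (-3.2,1) -> (1.4,1) [heading=0, draw]
  ]
  -- iteration 3/3 --
  BK 11.3: (1.4,1) -> (-9.9,1) [heading=0, draw]
  FD 6: (-9.9,1) -> (-3.9,1) [heading=0, draw]
  FD 5.5: (-3.9,1) -> (1.6,1) [heading=0, draw]
  REPEAT 3 [
    -- iteration 1/3 --
    LT 90: heading 0 -> 90
    LT 150: heading 90 -> 240
    FD 4.6: (1.6,1) -> (-0.7,-2.984) [heading=240, draw]
    -- iteration 2/3 --
    LT 90: heading 240 -> 330
    LT 150: heading 330 -> 120
    FD 4.6: (-0.7,-2.984) -> (-3,1) [heading=120, draw]
    -- iteration 3/3 --
    LT 90: heading 120 -> 210
    LT 150: heading 210 -> 0
    FD 4.6: (-3,1) -> (1.6,1) [heading=0, draw]
  ]
]
Final: pos=(1.6,1), heading=0, 18 segment(s) drawn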